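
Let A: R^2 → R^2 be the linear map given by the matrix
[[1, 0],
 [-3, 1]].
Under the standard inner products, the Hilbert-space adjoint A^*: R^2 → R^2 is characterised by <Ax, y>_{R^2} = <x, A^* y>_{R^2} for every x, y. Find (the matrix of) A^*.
A^* = A^T =
[[1, -3],
 [0, 1]]

For real matrices with standard dot products, the defining identity <Ax, y> = <x, A^* y> gives (Ax)^T y = x^T (A^*) y, i.e. x^T A^T y = x^T (A^*) y. Since this holds for all x, y, we must have A^* = A^T. Therefore
A^* =
[[1, -3],
 [0, 1]].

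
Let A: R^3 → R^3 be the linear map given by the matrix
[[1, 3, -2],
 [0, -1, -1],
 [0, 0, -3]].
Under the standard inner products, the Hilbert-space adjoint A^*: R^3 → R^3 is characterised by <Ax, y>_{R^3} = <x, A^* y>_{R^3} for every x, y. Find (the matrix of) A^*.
A^* = A^T =
[[1, 0, 0],
 [3, -1, 0],
 [-2, -1, -3]]

For real matrices with standard dot products, the defining identity <Ax, y> = <x, A^* y> gives (Ax)^T y = x^T (A^*) y, i.e. x^T A^T y = x^T (A^*) y. Since this holds for all x, y, we must have A^* = A^T. Therefore
A^* =
[[1, 0, 0],
 [3, -1, 0],
 [-2, -1, -3]].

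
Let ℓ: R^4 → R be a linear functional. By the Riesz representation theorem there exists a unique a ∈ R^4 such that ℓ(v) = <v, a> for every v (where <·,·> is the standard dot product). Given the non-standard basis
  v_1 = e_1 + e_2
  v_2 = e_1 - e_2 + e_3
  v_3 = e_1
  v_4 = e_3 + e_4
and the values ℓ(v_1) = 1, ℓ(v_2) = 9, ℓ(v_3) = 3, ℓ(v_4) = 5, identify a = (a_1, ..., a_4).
a = (3, -2, 4, 1)

Write a = (a_1, ..., a_4) in the standard basis. For each basis vector v_i, ℓ(v_i) = <v_i, a> is a linear equation in the a_j's. Collect the n equations into a matrix system V a = ℓ, where row i of V is v_i (expressed in the standard basis). Since V is invertible (lower-triangular with 1s on the diagonal, up to permutation), solve by back-substitution:
  V =
[[1, 1, 0, 0],
 [1, -1, 1, 0],
 [1, 0, 0, 0],
 [0, 0, 1, 1]]
  V a = (1, 9, 3, 5)
Solving gives a = (3, -2, 4, 1).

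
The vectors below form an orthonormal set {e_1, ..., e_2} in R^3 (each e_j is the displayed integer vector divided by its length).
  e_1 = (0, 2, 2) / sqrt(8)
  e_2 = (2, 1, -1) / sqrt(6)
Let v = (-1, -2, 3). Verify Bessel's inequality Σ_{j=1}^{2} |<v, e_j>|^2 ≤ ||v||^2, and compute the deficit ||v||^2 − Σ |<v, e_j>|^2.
Σ |<v, e_j>|^2 = 26/3; ||v||^2 = 14; deficit = 16/3

Write each e_j = u_j / sqrt(<u_j, u_j>) where u_j is the displayed integer vector. Then <v, e_j> = <v, u_j> / sqrt(<u_j, u_j>), so |<v, e_j>|^2 = <v, u_j>^2 / <u_j, u_j>.
Coefficients: <v, e_1> = 2/sqrt(8), <v, e_2> = -7/sqrt(6).
Square and sum: Σ |<v, e_j>|^2 = 26/3.
Compute ||v||^2 = v·v = 14.
Deficit = 14 − 26/3 = 16/3 ≥ 0, confirming Bessel's inequality. (The deficit equals ||v − Σ <v,e_j> e_j||^2, the squared distance from v to span{e_j}.)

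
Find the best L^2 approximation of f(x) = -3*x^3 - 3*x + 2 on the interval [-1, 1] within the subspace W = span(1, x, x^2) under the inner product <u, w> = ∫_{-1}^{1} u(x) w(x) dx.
g(x) = 2 - 24*x/5

The best approximation g ∈ W is the orthogonal projection of f onto W. Writing g = a_0 + a_1 x + a_2 x^2, the coefficients solve the normal equations G · a = b where
  G_{ij} = <φ_i, φ_j> and b_i = <f, φ_i>, with φ_0 = 1, φ_1 = x, φ_2 = x^2.
G =
  [2, 0, 2/3]
  [0, 2/3, 0]
  [2/3, 0, 2/5],
b = (4, -16/5, 4/3).
Solving gives a_0 = 2, a_1 = -24/5, a_2 = 0, so
  g(x) = 2 - 24*x/5.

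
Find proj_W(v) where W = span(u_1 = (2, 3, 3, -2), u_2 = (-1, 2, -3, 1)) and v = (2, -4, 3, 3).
proj_W(v) = (7/31, -133/31, 72/31, -7/31)

Set up U = [u_1 | ... | u_2] ∈ R^(4×2). The projector onto W = col(U) is P = U (U^T U)^(-1) U^T.
Compute U^T U =
  [26, -7]
  [-7, 15],
and U^T v = (-5, -16).
Solve U^T U · c = U^T v for the coefficients: c = (-17/31, -41/31). The projection is proj_W(v) = U c.
Check: (v - proj_W(v)) · u_1 = 0  (should be 0).
Check: (v - proj_W(v)) · u_2 = 0  (should be 0).
Result: proj_W(v) = (7/31, -133/31, 72/31, -7/31).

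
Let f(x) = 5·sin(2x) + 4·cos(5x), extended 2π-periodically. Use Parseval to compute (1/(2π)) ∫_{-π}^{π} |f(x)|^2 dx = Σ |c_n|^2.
Σ |c_n|^2 = 41/2

Expand |f|^2 and use orthogonality of {sin(nx), cos(mx)} on [-π, π]:
  ∫_{-π}^{π} sin(nx)^2 dx = π, ∫ cos(mx)^2 dx = π, and cross terms integrate to 0.
So ∫_{-π}^{π} f(x)^2 dx = 5^2 · π + 4^2 · π = (25 + 16)π.
Divide by 2π: (25 + 16)/2 = 41/2.
By Parseval, this equals Σ |c_n|^2.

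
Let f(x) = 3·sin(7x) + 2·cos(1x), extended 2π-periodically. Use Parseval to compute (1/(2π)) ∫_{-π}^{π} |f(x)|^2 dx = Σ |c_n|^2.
Σ |c_n|^2 = 13/2

Expand |f|^2 and use orthogonality of {sin(nx), cos(mx)} on [-π, π]:
  ∫_{-π}^{π} sin(nx)^2 dx = π, ∫ cos(mx)^2 dx = π, and cross terms integrate to 0.
So ∫_{-π}^{π} f(x)^2 dx = 3^2 · π + 2^2 · π = (9 + 4)π.
Divide by 2π: (9 + 4)/2 = 13/2.
By Parseval, this equals Σ |c_n|^2.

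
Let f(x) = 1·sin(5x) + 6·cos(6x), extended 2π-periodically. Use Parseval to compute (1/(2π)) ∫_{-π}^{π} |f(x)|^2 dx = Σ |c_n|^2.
Σ |c_n|^2 = 37/2

Expand |f|^2 and use orthogonality of {sin(nx), cos(mx)} on [-π, π]:
  ∫_{-π}^{π} sin(nx)^2 dx = π, ∫ cos(mx)^2 dx = π, and cross terms integrate to 0.
So ∫_{-π}^{π} f(x)^2 dx = 1^2 · π + 6^2 · π = (1 + 36)π.
Divide by 2π: (1 + 36)/2 = 37/2.
By Parseval, this equals Σ |c_n|^2.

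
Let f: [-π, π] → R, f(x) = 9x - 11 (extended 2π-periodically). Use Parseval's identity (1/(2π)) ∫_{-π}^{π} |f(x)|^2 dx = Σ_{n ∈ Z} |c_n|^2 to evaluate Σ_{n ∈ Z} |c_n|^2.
Σ |c_n|^2 = 27π^2 + 121

Expand and integrate term by term over [-π, π]:
  ∫ (9x)^2 dx = 81·(2π^3/3); ∫ 2·9·(-11)·x dx = 0 (odd integrand); ∫ (-11)^2 dx = 121·2π.
So (1/(2π)) ∫_{-π}^{π} (9x - 11)^2 dx = 81π^2/3 + 121 = 27π^2 + 121.
Parseval ⇒ Σ |c_n|^2 = 27π^2 + 121.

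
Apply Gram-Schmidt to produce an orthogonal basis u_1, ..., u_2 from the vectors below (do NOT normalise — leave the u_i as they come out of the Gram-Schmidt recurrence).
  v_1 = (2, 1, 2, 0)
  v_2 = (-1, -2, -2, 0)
Orthogonal basis:
  u_1 = (2, 1, 2, 0)
  u_2 = (7/9, -10/9, -2/9, 0)

Apply the Gram-Schmidt recurrence
  u_1 = v_1
  u_i = v_i − Σ_{j<i} ((v_i · u_j) / (u_j · u_j)) · u_j.

Step by step this gives:
  u_1 = (2, 1, 2, 0)
  u_2 = (7/9, -10/9, -2/9, 0)

Orthogonality check:
  u_2 · u_1 = 0 (should be 0)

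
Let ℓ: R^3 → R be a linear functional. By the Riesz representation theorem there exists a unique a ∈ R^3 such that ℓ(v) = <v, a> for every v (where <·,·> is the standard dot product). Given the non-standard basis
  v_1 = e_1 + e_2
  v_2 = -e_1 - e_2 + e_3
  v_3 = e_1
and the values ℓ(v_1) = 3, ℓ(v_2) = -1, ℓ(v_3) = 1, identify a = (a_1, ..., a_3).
a = (1, 2, 2)

Write a = (a_1, ..., a_3) in the standard basis. For each basis vector v_i, ℓ(v_i) = <v_i, a> is a linear equation in the a_j's. Collect the n equations into a matrix system V a = ℓ, where row i of V is v_i (expressed in the standard basis). Since V is invertible (lower-triangular with 1s on the diagonal, up to permutation), solve by back-substitution:
  V =
[[1, 1, 0],
 [-1, -1, 1],
 [1, 0, 0]]
  V a = (3, -1, 1)
Solving gives a = (1, 2, 2).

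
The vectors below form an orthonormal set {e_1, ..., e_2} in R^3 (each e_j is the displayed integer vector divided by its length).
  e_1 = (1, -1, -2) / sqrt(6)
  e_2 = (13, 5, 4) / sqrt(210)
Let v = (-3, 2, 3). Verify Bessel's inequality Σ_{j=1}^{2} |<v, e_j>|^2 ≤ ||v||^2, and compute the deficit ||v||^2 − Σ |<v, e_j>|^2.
Σ |<v, e_j>|^2 = 754/35; ||v||^2 = 22; deficit = 16/35

Write each e_j = u_j / sqrt(<u_j, u_j>) where u_j is the displayed integer vector. Then <v, e_j> = <v, u_j> / sqrt(<u_j, u_j>), so |<v, e_j>|^2 = <v, u_j>^2 / <u_j, u_j>.
Coefficients: <v, e_1> = -11/sqrt(6), <v, e_2> = -17/sqrt(210).
Square and sum: Σ |<v, e_j>|^2 = 754/35.
Compute ||v||^2 = v·v = 22.
Deficit = 22 − 754/35 = 16/35 ≥ 0, confirming Bessel's inequality. (The deficit equals ||v − Σ <v,e_j> e_j||^2, the squared distance from v to span{e_j}.)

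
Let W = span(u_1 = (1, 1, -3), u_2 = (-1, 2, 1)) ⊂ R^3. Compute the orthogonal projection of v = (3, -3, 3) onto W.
proj_W(v) = (9/31, -117/31, 57/31)

Set up U = [u_1 | ... | u_2] ∈ R^(3×2). The projector onto W = col(U) is P = U (U^T U)^(-1) U^T.
Compute U^T U =
  [11, -2]
  [-2, 6],
and U^T v = (-9, -6).
Solve U^T U · c = U^T v for the coefficients: c = (-33/31, -42/31). The projection is proj_W(v) = U c.
Check: (v - proj_W(v)) · u_1 = 0  (should be 0).
Check: (v - proj_W(v)) · u_2 = 0  (should be 0).
Result: proj_W(v) = (9/31, -117/31, 57/31).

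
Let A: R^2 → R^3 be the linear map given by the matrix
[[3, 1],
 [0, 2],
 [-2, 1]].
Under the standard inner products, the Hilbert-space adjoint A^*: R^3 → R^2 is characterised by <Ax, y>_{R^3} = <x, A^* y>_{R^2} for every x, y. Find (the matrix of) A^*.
A^* = A^T =
[[3, 0, -2],
 [1, 2, 1]]

For real matrices with standard dot products, the defining identity <Ax, y> = <x, A^* y> gives (Ax)^T y = x^T (A^*) y, i.e. x^T A^T y = x^T (A^*) y. Since this holds for all x, y, we must have A^* = A^T. Therefore
A^* =
[[3, 0, -2],
 [1, 2, 1]].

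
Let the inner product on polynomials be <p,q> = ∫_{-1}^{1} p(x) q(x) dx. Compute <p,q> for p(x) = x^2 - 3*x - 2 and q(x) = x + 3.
<p,q> = -12

Expand the product: p(x)·q(x) = x^3 - 11*x - 6.
∫_{-1}^{1} of each monomial x^k gives [2/(k+1) if k even, 0 if k odd]. Integrating term-by-term (or equivalently evaluating the antiderivative F(x) = x^4/4 - 11*x^2/2 - 6*x at the endpoints):
  F(1) − F(−1) = -45/4 − (3/4) = -12.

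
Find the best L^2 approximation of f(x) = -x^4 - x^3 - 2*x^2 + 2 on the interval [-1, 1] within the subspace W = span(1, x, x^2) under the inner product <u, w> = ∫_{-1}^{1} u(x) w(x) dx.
g(x) = -20*x^2/7 - 3*x/5 + 73/35

The best approximation g ∈ W is the orthogonal projection of f onto W. Writing g = a_0 + a_1 x + a_2 x^2, the coefficients solve the normal equations G · a = b where
  G_{ij} = <φ_i, φ_j> and b_i = <f, φ_i>, with φ_0 = 1, φ_1 = x, φ_2 = x^2.
G =
  [2, 0, 2/3]
  [0, 2/3, 0]
  [2/3, 0, 2/5],
b = (34/15, -2/5, 26/105).
Solving gives a_0 = 73/35, a_1 = -3/5, a_2 = -20/7, so
  g(x) = -20*x^2/7 - 3*x/5 + 73/35.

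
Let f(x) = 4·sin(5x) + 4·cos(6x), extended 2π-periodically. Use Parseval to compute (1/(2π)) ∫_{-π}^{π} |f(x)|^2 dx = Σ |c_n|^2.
Σ |c_n|^2 = 16

Expand |f|^2 and use orthogonality of {sin(nx), cos(mx)} on [-π, π]:
  ∫_{-π}^{π} sin(nx)^2 dx = π, ∫ cos(mx)^2 dx = π, and cross terms integrate to 0.
So ∫_{-π}^{π} f(x)^2 dx = 4^2 · π + 4^2 · π = (16 + 16)π.
Divide by 2π: (16 + 16)/2 = 16.
By Parseval, this equals Σ |c_n|^2.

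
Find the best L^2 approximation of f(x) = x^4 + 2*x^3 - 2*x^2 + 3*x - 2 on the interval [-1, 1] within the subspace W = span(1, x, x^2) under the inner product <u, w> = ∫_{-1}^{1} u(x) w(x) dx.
g(x) = -8*x^2/7 + 21*x/5 - 73/35

The best approximation g ∈ W is the orthogonal projection of f onto W. Writing g = a_0 + a_1 x + a_2 x^2, the coefficients solve the normal equations G · a = b where
  G_{ij} = <φ_i, φ_j> and b_i = <f, φ_i>, with φ_0 = 1, φ_1 = x, φ_2 = x^2.
G =
  [2, 0, 2/3]
  [0, 2/3, 0]
  [2/3, 0, 2/5],
b = (-74/15, 14/5, -194/105).
Solving gives a_0 = -73/35, a_1 = 21/5, a_2 = -8/7, so
  g(x) = -8*x^2/7 + 21*x/5 - 73/35.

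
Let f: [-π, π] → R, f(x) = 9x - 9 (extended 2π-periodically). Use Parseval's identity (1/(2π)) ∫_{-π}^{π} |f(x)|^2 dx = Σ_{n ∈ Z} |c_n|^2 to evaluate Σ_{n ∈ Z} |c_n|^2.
Σ |c_n|^2 = 27π^2 + 81

Expand and integrate term by term over [-π, π]:
  ∫ (9x)^2 dx = 81·(2π^3/3); ∫ 2·9·(-9)·x dx = 0 (odd integrand); ∫ (-9)^2 dx = 81·2π.
So (1/(2π)) ∫_{-π}^{π} (9x - 9)^2 dx = 81π^2/3 + 81 = 27π^2 + 81.
Parseval ⇒ Σ |c_n|^2 = 27π^2 + 81.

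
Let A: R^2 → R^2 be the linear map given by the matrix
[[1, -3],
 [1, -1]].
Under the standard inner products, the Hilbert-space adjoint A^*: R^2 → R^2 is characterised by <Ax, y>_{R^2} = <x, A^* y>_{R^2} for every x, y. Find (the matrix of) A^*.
A^* = A^T =
[[1, 1],
 [-3, -1]]

For real matrices with standard dot products, the defining identity <Ax, y> = <x, A^* y> gives (Ax)^T y = x^T (A^*) y, i.e. x^T A^T y = x^T (A^*) y. Since this holds for all x, y, we must have A^* = A^T. Therefore
A^* =
[[1, 1],
 [-3, -1]].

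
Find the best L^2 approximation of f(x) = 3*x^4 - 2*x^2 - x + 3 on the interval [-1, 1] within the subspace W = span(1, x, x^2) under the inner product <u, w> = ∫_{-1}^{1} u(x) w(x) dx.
g(x) = 4*x^2/7 - x + 96/35

The best approximation g ∈ W is the orthogonal projection of f onto W. Writing g = a_0 + a_1 x + a_2 x^2, the coefficients solve the normal equations G · a = b where
  G_{ij} = <φ_i, φ_j> and b_i = <f, φ_i>, with φ_0 = 1, φ_1 = x, φ_2 = x^2.
G =
  [2, 0, 2/3]
  [0, 2/3, 0]
  [2/3, 0, 2/5],
b = (88/15, -2/3, 72/35).
Solving gives a_0 = 96/35, a_1 = -1, a_2 = 4/7, so
  g(x) = 4*x^2/7 - x + 96/35.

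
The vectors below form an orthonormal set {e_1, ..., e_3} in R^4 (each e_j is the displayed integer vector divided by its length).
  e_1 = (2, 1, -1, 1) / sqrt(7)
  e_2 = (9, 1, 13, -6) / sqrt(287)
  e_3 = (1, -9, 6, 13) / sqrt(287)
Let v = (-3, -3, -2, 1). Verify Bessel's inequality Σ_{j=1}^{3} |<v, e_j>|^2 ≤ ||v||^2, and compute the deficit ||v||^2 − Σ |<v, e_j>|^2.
Σ |<v, e_j>|^2 = 145/7; ||v||^2 = 23; deficit = 16/7

Write each e_j = u_j / sqrt(<u_j, u_j>) where u_j is the displayed integer vector. Then <v, e_j> = <v, u_j> / sqrt(<u_j, u_j>), so |<v, e_j>|^2 = <v, u_j>^2 / <u_j, u_j>.
Coefficients: <v, e_1> = -6/sqrt(7), <v, e_2> = -62/sqrt(287), <v, e_3> = 25/sqrt(287).
Square and sum: Σ |<v, e_j>|^2 = 145/7.
Compute ||v||^2 = v·v = 23.
Deficit = 23 − 145/7 = 16/7 ≥ 0, confirming Bessel's inequality. (The deficit equals ||v − Σ <v,e_j> e_j||^2, the squared distance from v to span{e_j}.)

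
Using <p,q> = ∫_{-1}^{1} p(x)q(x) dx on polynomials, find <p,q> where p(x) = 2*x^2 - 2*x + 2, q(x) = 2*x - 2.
<p,q> = -40/3

Expand the product: p(x)·q(x) = 4*x^3 - 8*x^2 + 8*x - 4.
∫_{-1}^{1} of each monomial x^k gives [2/(k+1) if k even, 0 if k odd]. Integrating term-by-term (or equivalently evaluating the antiderivative F(x) = x^4 - 8*x^3/3 + 4*x^2 - 4*x at the endpoints):
  F(1) − F(−1) = -5/3 − (35/3) = -40/3.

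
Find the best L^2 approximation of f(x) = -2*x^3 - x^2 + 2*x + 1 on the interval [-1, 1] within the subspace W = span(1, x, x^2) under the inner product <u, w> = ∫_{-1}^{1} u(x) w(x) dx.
g(x) = -x^2 + 4*x/5 + 1

The best approximation g ∈ W is the orthogonal projection of f onto W. Writing g = a_0 + a_1 x + a_2 x^2, the coefficients solve the normal equations G · a = b where
  G_{ij} = <φ_i, φ_j> and b_i = <f, φ_i>, with φ_0 = 1, φ_1 = x, φ_2 = x^2.
G =
  [2, 0, 2/3]
  [0, 2/3, 0]
  [2/3, 0, 2/5],
b = (4/3, 8/15, 4/15).
Solving gives a_0 = 1, a_1 = 4/5, a_2 = -1, so
  g(x) = -x^2 + 4*x/5 + 1.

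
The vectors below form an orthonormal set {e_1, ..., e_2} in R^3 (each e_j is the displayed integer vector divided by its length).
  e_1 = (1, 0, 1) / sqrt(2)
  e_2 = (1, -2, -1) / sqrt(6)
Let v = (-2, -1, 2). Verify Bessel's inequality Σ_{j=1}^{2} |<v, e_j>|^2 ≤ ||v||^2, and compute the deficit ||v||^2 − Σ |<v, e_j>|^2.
Σ |<v, e_j>|^2 = 2/3; ||v||^2 = 9; deficit = 25/3

Write each e_j = u_j / sqrt(<u_j, u_j>) where u_j is the displayed integer vector. Then <v, e_j> = <v, u_j> / sqrt(<u_j, u_j>), so |<v, e_j>|^2 = <v, u_j>^2 / <u_j, u_j>.
Coefficients: <v, e_1> = 0/sqrt(2), <v, e_2> = -2/sqrt(6).
Square and sum: Σ |<v, e_j>|^2 = 2/3.
Compute ||v||^2 = v·v = 9.
Deficit = 9 − 2/3 = 25/3 ≥ 0, confirming Bessel's inequality. (The deficit equals ||v − Σ <v,e_j> e_j||^2, the squared distance from v to span{e_j}.)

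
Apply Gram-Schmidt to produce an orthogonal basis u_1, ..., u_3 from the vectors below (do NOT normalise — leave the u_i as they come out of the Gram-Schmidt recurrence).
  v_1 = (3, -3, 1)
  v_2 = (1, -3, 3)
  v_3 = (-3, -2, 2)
Orthogonal basis:
  u_1 = (3, -3, 1)
  u_2 = (-26/19, -12/19, 42/19)
  u_3 = (-33/34, -22/17, -33/34)

Apply the Gram-Schmidt recurrence
  u_1 = v_1
  u_i = v_i − Σ_{j<i} ((v_i · u_j) / (u_j · u_j)) · u_j.

Step by step this gives:
  u_1 = (3, -3, 1)
  u_2 = (-26/19, -12/19, 42/19)
  u_3 = (-33/34, -22/17, -33/34)

Orthogonality check:
  u_2 · u_1 = 0 (should be 0)
  u_3 · u_1 = 0 (should be 0)
  u_3 · u_2 = 0 (should be 0)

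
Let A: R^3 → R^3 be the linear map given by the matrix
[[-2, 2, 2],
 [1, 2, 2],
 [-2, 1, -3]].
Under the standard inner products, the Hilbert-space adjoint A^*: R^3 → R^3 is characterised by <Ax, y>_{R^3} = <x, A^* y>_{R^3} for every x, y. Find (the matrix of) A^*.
A^* = A^T =
[[-2, 1, -2],
 [2, 2, 1],
 [2, 2, -3]]

For real matrices with standard dot products, the defining identity <Ax, y> = <x, A^* y> gives (Ax)^T y = x^T (A^*) y, i.e. x^T A^T y = x^T (A^*) y. Since this holds for all x, y, we must have A^* = A^T. Therefore
A^* =
[[-2, 1, -2],
 [2, 2, 1],
 [2, 2, -3]].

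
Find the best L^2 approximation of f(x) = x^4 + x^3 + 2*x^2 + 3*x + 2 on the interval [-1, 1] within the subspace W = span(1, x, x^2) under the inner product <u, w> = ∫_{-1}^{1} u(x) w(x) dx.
g(x) = 20*x^2/7 + 18*x/5 + 67/35

The best approximation g ∈ W is the orthogonal projection of f onto W. Writing g = a_0 + a_1 x + a_2 x^2, the coefficients solve the normal equations G · a = b where
  G_{ij} = <φ_i, φ_j> and b_i = <f, φ_i>, with φ_0 = 1, φ_1 = x, φ_2 = x^2.
G =
  [2, 0, 2/3]
  [0, 2/3, 0]
  [2/3, 0, 2/5],
b = (86/15, 12/5, 254/105).
Solving gives a_0 = 67/35, a_1 = 18/5, a_2 = 20/7, so
  g(x) = 20*x^2/7 + 18*x/5 + 67/35.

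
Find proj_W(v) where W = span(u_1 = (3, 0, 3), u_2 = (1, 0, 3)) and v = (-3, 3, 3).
proj_W(v) = (-3, 0, 3)

Set up U = [u_1 | ... | u_2] ∈ R^(3×2). The projector onto W = col(U) is P = U (U^T U)^(-1) U^T.
Compute U^T U =
  [18, 12]
  [12, 10],
and U^T v = (0, 6).
Solve U^T U · c = U^T v for the coefficients: c = (-2, 3). The projection is proj_W(v) = U c.
Check: (v - proj_W(v)) · u_1 = 0  (should be 0).
Check: (v - proj_W(v)) · u_2 = 0  (should be 0).
Result: proj_W(v) = (-3, 0, 3).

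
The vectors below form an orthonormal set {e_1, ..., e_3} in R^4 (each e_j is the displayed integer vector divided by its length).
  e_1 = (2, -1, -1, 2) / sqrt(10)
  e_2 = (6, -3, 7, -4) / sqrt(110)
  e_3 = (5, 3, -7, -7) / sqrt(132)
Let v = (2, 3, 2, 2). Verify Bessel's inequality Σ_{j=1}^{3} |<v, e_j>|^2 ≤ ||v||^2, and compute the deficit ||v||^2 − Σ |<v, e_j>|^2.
Σ |<v, e_j>|^2 = 9/4; ||v||^2 = 21; deficit = 75/4

Write each e_j = u_j / sqrt(<u_j, u_j>) where u_j is the displayed integer vector. Then <v, e_j> = <v, u_j> / sqrt(<u_j, u_j>), so |<v, e_j>|^2 = <v, u_j>^2 / <u_j, u_j>.
Coefficients: <v, e_1> = 3/sqrt(10), <v, e_2> = 9/sqrt(110), <v, e_3> = -9/sqrt(132).
Square and sum: Σ |<v, e_j>|^2 = 9/4.
Compute ||v||^2 = v·v = 21.
Deficit = 21 − 9/4 = 75/4 ≥ 0, confirming Bessel's inequality. (The deficit equals ||v − Σ <v,e_j> e_j||^2, the squared distance from v to span{e_j}.)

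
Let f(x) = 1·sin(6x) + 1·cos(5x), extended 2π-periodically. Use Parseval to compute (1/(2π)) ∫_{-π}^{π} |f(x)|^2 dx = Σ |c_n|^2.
Σ |c_n|^2 = 1

Expand |f|^2 and use orthogonality of {sin(nx), cos(mx)} on [-π, π]:
  ∫_{-π}^{π} sin(nx)^2 dx = π, ∫ cos(mx)^2 dx = π, and cross terms integrate to 0.
So ∫_{-π}^{π} f(x)^2 dx = 1^2 · π + 1^2 · π = (1 + 1)π.
Divide by 2π: (1 + 1)/2 = 1.
By Parseval, this equals Σ |c_n|^2.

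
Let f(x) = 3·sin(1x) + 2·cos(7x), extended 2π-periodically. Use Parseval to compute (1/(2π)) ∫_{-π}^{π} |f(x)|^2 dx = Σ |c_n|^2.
Σ |c_n|^2 = 13/2

Expand |f|^2 and use orthogonality of {sin(nx), cos(mx)} on [-π, π]:
  ∫_{-π}^{π} sin(nx)^2 dx = π, ∫ cos(mx)^2 dx = π, and cross terms integrate to 0.
So ∫_{-π}^{π} f(x)^2 dx = 3^2 · π + 2^2 · π = (9 + 4)π.
Divide by 2π: (9 + 4)/2 = 13/2.
By Parseval, this equals Σ |c_n|^2.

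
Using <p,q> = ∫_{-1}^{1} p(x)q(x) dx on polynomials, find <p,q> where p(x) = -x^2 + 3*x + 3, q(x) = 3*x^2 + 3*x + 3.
<p,q> = 134/5

Expand the product: p(x)·q(x) = -3*x^4 + 6*x^3 + 15*x^2 + 18*x + 9.
∫_{-1}^{1} of each monomial x^k gives [2/(k+1) if k even, 0 if k odd]. Integrating term-by-term (or equivalently evaluating the antiderivative F(x) = -3*x^5/5 + 3*x^4/2 + 5*x^3 + 9*x^2 + 9*x at the endpoints):
  F(1) − F(−1) = 239/10 − (-29/10) = 134/5.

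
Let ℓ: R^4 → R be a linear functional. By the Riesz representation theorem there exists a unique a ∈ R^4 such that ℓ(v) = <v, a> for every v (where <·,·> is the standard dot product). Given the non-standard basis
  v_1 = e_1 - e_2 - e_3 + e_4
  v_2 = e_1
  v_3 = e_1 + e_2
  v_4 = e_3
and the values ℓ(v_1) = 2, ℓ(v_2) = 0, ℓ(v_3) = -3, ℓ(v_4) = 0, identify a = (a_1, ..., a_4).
a = (0, -3, 0, -1)

Write a = (a_1, ..., a_4) in the standard basis. For each basis vector v_i, ℓ(v_i) = <v_i, a> is a linear equation in the a_j's. Collect the n equations into a matrix system V a = ℓ, where row i of V is v_i (expressed in the standard basis). Since V is invertible (lower-triangular with 1s on the diagonal, up to permutation), solve by back-substitution:
  V =
[[1, -1, -1, 1],
 [1, 0, 0, 0],
 [1, 1, 0, 0],
 [0, 0, 1, 0]]
  V a = (2, 0, -3, 0)
Solving gives a = (0, -3, 0, -1).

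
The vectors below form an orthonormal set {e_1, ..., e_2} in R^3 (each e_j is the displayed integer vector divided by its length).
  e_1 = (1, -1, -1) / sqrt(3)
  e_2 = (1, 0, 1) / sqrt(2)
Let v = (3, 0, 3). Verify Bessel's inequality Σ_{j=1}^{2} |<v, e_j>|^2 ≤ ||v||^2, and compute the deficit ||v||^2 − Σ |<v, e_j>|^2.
Σ |<v, e_j>|^2 = 18; ||v||^2 = 18; deficit = 0

Write each e_j = u_j / sqrt(<u_j, u_j>) where u_j is the displayed integer vector. Then <v, e_j> = <v, u_j> / sqrt(<u_j, u_j>), so |<v, e_j>|^2 = <v, u_j>^2 / <u_j, u_j>.
Coefficients: <v, e_1> = 0/sqrt(3), <v, e_2> = 6/sqrt(2).
Square and sum: Σ |<v, e_j>|^2 = 18.
Compute ||v||^2 = v·v = 18.
Deficit = 18 − 18 = 0 ≥ 0, confirming Bessel's inequality. (The deficit equals ||v − Σ <v,e_j> e_j||^2, the squared distance from v to span{e_j}.)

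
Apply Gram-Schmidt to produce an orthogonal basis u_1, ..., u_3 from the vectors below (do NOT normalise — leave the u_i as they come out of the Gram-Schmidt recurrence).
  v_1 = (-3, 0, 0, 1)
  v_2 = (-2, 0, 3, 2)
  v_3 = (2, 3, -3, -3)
Orthogonal basis:
  u_1 = (-3, 0, 0, 1)
  u_2 = (2/5, 0, 3, 6/5)
  u_3 = (-27/106, 3, 18/53, -81/106)

Apply the Gram-Schmidt recurrence
  u_1 = v_1
  u_i = v_i − Σ_{j<i} ((v_i · u_j) / (u_j · u_j)) · u_j.

Step by step this gives:
  u_1 = (-3, 0, 0, 1)
  u_2 = (2/5, 0, 3, 6/5)
  u_3 = (-27/106, 3, 18/53, -81/106)

Orthogonality check:
  u_2 · u_1 = 0 (should be 0)
  u_3 · u_1 = 0 (should be 0)
  u_3 · u_2 = 0 (should be 0)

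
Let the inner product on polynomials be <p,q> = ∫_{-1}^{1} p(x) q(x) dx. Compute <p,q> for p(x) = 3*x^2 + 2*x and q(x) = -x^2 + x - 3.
<p,q> = -88/15

Expand the product: p(x)·q(x) = -3*x^4 + x^3 - 7*x^2 - 6*x.
∫_{-1}^{1} of each monomial x^k gives [2/(k+1) if k even, 0 if k odd]. Integrating term-by-term (or equivalently evaluating the antiderivative F(x) = -3*x^5/5 + x^4/4 - 7*x^3/3 - 3*x^2 at the endpoints):
  F(1) − F(−1) = -341/60 − (11/60) = -88/15.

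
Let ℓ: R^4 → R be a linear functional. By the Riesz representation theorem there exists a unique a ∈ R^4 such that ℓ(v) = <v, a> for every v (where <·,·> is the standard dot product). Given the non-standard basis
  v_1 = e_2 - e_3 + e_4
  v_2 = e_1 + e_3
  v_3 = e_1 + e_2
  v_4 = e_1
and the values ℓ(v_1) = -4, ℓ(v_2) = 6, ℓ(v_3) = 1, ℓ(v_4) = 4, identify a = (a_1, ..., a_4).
a = (4, -3, 2, 1)

Write a = (a_1, ..., a_4) in the standard basis. For each basis vector v_i, ℓ(v_i) = <v_i, a> is a linear equation in the a_j's. Collect the n equations into a matrix system V a = ℓ, where row i of V is v_i (expressed in the standard basis). Since V is invertible (lower-triangular with 1s on the diagonal, up to permutation), solve by back-substitution:
  V =
[[0, 1, -1, 1],
 [1, 0, 1, 0],
 [1, 1, 0, 0],
 [1, 0, 0, 0]]
  V a = (-4, 6, 1, 4)
Solving gives a = (4, -3, 2, 1).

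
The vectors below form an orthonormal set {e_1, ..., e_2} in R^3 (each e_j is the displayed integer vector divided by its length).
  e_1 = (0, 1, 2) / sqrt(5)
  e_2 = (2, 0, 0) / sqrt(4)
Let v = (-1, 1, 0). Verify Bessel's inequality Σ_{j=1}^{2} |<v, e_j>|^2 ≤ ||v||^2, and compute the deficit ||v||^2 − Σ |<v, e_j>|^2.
Σ |<v, e_j>|^2 = 6/5; ||v||^2 = 2; deficit = 4/5

Write each e_j = u_j / sqrt(<u_j, u_j>) where u_j is the displayed integer vector. Then <v, e_j> = <v, u_j> / sqrt(<u_j, u_j>), so |<v, e_j>|^2 = <v, u_j>^2 / <u_j, u_j>.
Coefficients: <v, e_1> = 1/sqrt(5), <v, e_2> = -2/sqrt(4).
Square and sum: Σ |<v, e_j>|^2 = 6/5.
Compute ||v||^2 = v·v = 2.
Deficit = 2 − 6/5 = 4/5 ≥ 0, confirming Bessel's inequality. (The deficit equals ||v − Σ <v,e_j> e_j||^2, the squared distance from v to span{e_j}.)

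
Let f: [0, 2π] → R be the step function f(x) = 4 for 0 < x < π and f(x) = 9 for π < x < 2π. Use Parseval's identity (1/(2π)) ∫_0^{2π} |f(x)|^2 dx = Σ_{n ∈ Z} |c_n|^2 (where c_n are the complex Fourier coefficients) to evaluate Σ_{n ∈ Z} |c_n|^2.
Σ |c_n|^2 = 97/2

Parseval equates the L^2 energy of f (normalised by 1/(2π)) with the ℓ^2 sum of its Fourier coefficients: (1/(2π)) ∫_0^{2π} |f|^2 = Σ |c_n|^2.
Compute the left side: (1/(2π)) [∫_0^π 4^2 dx + ∫_π^{2π} 9^2 dx] = (1/(2π)) · (16π + 81π) = (16 + 81)/2 = 97/2.
So Σ_{n ∈ Z} |c_n|^2 = 97/2.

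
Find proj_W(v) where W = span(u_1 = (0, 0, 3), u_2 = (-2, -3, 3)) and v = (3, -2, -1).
proj_W(v) = (0, 0, -1)

Set up U = [u_1 | ... | u_2] ∈ R^(3×2). The projector onto W = col(U) is P = U (U^T U)^(-1) U^T.
Compute U^T U =
  [9, 9]
  [9, 22],
and U^T v = (-3, -3).
Solve U^T U · c = U^T v for the coefficients: c = (-1/3, 0). The projection is proj_W(v) = U c.
Check: (v - proj_W(v)) · u_1 = 0  (should be 0).
Check: (v - proj_W(v)) · u_2 = 0  (should be 0).
Result: proj_W(v) = (0, 0, -1).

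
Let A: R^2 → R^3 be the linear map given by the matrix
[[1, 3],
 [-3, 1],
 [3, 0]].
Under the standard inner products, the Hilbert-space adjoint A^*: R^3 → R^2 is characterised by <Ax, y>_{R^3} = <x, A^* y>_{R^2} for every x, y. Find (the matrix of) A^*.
A^* = A^T =
[[1, -3, 3],
 [3, 1, 0]]

For real matrices with standard dot products, the defining identity <Ax, y> = <x, A^* y> gives (Ax)^T y = x^T (A^*) y, i.e. x^T A^T y = x^T (A^*) y. Since this holds for all x, y, we must have A^* = A^T. Therefore
A^* =
[[1, -3, 3],
 [3, 1, 0]].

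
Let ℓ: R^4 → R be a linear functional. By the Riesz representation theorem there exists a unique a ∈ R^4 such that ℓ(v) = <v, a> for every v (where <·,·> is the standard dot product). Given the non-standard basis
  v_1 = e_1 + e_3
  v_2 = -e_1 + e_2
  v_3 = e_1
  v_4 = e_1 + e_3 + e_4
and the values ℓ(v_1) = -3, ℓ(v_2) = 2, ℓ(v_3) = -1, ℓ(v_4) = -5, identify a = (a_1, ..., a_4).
a = (-1, 1, -2, -2)

Write a = (a_1, ..., a_4) in the standard basis. For each basis vector v_i, ℓ(v_i) = <v_i, a> is a linear equation in the a_j's. Collect the n equations into a matrix system V a = ℓ, where row i of V is v_i (expressed in the standard basis). Since V is invertible (lower-triangular with 1s on the diagonal, up to permutation), solve by back-substitution:
  V =
[[1, 0, 1, 0],
 [-1, 1, 0, 0],
 [1, 0, 0, 0],
 [1, 0, 1, 1]]
  V a = (-3, 2, -1, -5)
Solving gives a = (-1, 1, -2, -2).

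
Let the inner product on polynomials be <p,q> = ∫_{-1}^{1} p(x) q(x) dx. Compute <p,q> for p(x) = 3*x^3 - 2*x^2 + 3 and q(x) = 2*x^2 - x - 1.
<p,q> = -52/15

Expand the product: p(x)·q(x) = 6*x^5 - 7*x^4 - x^3 + 8*x^2 - 3*x - 3.
∫_{-1}^{1} of each monomial x^k gives [2/(k+1) if k even, 0 if k odd]. Integrating term-by-term (or equivalently evaluating the antiderivative F(x) = x^6 - 7*x^5/5 - x^4/4 + 8*x^3/3 - 3*x^2/2 - 3*x at the endpoints):
  F(1) − F(−1) = -149/60 − (59/60) = -52/15.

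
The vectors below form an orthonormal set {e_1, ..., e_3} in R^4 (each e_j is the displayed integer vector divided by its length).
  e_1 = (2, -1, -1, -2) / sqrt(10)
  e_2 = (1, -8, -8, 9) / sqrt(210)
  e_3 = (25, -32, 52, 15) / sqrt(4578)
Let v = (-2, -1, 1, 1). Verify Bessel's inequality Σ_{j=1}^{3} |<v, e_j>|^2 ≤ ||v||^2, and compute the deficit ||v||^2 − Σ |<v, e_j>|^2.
Σ |<v, e_j>|^2 = 475/109; ||v||^2 = 7; deficit = 288/109

Write each e_j = u_j / sqrt(<u_j, u_j>) where u_j is the displayed integer vector. Then <v, e_j> = <v, u_j> / sqrt(<u_j, u_j>), so |<v, e_j>|^2 = <v, u_j>^2 / <u_j, u_j>.
Coefficients: <v, e_1> = -6/sqrt(10), <v, e_2> = 7/sqrt(210), <v, e_3> = 49/sqrt(4578).
Square and sum: Σ |<v, e_j>|^2 = 475/109.
Compute ||v||^2 = v·v = 7.
Deficit = 7 − 475/109 = 288/109 ≥ 0, confirming Bessel's inequality. (The deficit equals ||v − Σ <v,e_j> e_j||^2, the squared distance from v to span{e_j}.)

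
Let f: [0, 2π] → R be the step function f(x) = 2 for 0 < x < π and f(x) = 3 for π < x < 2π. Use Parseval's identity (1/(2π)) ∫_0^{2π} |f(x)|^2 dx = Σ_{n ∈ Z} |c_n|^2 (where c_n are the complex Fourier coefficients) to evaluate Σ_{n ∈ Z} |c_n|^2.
Σ |c_n|^2 = 13/2

Parseval equates the L^2 energy of f (normalised by 1/(2π)) with the ℓ^2 sum of its Fourier coefficients: (1/(2π)) ∫_0^{2π} |f|^2 = Σ |c_n|^2.
Compute the left side: (1/(2π)) [∫_0^π 2^2 dx + ∫_π^{2π} 3^2 dx] = (1/(2π)) · (4π + 9π) = (4 + 9)/2 = 13/2.
So Σ_{n ∈ Z} |c_n|^2 = 13/2.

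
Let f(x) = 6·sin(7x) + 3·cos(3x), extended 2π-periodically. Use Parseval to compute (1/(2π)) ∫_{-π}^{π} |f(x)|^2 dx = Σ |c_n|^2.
Σ |c_n|^2 = 45/2

Expand |f|^2 and use orthogonality of {sin(nx), cos(mx)} on [-π, π]:
  ∫_{-π}^{π} sin(nx)^2 dx = π, ∫ cos(mx)^2 dx = π, and cross terms integrate to 0.
So ∫_{-π}^{π} f(x)^2 dx = 6^2 · π + 3^2 · π = (36 + 9)π.
Divide by 2π: (36 + 9)/2 = 45/2.
By Parseval, this equals Σ |c_n|^2.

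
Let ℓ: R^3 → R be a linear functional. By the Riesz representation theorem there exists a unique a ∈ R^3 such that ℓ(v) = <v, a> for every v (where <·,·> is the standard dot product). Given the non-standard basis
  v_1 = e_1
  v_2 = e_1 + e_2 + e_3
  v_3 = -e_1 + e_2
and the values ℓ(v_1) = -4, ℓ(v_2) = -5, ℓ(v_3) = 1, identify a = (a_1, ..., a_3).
a = (-4, -3, 2)

Write a = (a_1, ..., a_3) in the standard basis. For each basis vector v_i, ℓ(v_i) = <v_i, a> is a linear equation in the a_j's. Collect the n equations into a matrix system V a = ℓ, where row i of V is v_i (expressed in the standard basis). Since V is invertible (lower-triangular with 1s on the diagonal, up to permutation), solve by back-substitution:
  V =
[[1, 0, 0],
 [1, 1, 1],
 [-1, 1, 0]]
  V a = (-4, -5, 1)
Solving gives a = (-4, -3, 2).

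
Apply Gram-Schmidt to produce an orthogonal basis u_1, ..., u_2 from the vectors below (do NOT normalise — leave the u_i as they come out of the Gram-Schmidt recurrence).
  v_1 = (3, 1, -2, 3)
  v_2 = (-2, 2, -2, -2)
Orthogonal basis:
  u_1 = (3, 1, -2, 3)
  u_2 = (-28/23, 52/23, -58/23, -28/23)

Apply the Gram-Schmidt recurrence
  u_1 = v_1
  u_i = v_i − Σ_{j<i} ((v_i · u_j) / (u_j · u_j)) · u_j.

Step by step this gives:
  u_1 = (3, 1, -2, 3)
  u_2 = (-28/23, 52/23, -58/23, -28/23)

Orthogonality check:
  u_2 · u_1 = 0 (should be 0)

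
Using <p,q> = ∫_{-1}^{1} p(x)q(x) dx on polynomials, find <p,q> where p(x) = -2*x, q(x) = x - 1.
<p,q> = -4/3

Expand the product: p(x)·q(x) = -2*x^2 + 2*x.
∫_{-1}^{1} of each monomial x^k gives [2/(k+1) if k even, 0 if k odd]. Integrating term-by-term (or equivalently evaluating the antiderivative F(x) = -2*x^3/3 + x^2 at the endpoints):
  F(1) − F(−1) = 1/3 − (5/3) = -4/3.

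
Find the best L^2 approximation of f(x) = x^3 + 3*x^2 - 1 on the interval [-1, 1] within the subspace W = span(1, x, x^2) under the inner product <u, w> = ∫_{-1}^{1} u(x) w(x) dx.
g(x) = 3*x^2 + 3*x/5 - 1

The best approximation g ∈ W is the orthogonal projection of f onto W. Writing g = a_0 + a_1 x + a_2 x^2, the coefficients solve the normal equations G · a = b where
  G_{ij} = <φ_i, φ_j> and b_i = <f, φ_i>, with φ_0 = 1, φ_1 = x, φ_2 = x^2.
G =
  [2, 0, 2/3]
  [0, 2/3, 0]
  [2/3, 0, 2/5],
b = (0, 2/5, 8/15).
Solving gives a_0 = -1, a_1 = 3/5, a_2 = 3, so
  g(x) = 3*x^2 + 3*x/5 - 1.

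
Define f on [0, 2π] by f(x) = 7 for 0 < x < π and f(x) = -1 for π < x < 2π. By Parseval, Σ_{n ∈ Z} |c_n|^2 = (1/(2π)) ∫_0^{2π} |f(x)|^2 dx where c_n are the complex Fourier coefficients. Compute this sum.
Σ |c_n|^2 = 25

Parseval equates the L^2 energy of f (normalised by 1/(2π)) with the ℓ^2 sum of its Fourier coefficients: (1/(2π)) ∫_0^{2π} |f|^2 = Σ |c_n|^2.
Compute the left side: (1/(2π)) [∫_0^π 7^2 dx + ∫_π^{2π} (-1)^2 dx] = (1/(2π)) · (49π + 1π) = (49 + 1)/2 = 25.
So Σ_{n ∈ Z} |c_n|^2 = 25.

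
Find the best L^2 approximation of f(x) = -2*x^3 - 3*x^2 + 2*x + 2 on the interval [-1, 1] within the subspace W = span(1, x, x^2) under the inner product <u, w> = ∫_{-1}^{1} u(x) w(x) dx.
g(x) = -3*x^2 + 4*x/5 + 2

The best approximation g ∈ W is the orthogonal projection of f onto W. Writing g = a_0 + a_1 x + a_2 x^2, the coefficients solve the normal equations G · a = b where
  G_{ij} = <φ_i, φ_j> and b_i = <f, φ_i>, with φ_0 = 1, φ_1 = x, φ_2 = x^2.
G =
  [2, 0, 2/3]
  [0, 2/3, 0]
  [2/3, 0, 2/5],
b = (2, 8/15, 2/15).
Solving gives a_0 = 2, a_1 = 4/5, a_2 = -3, so
  g(x) = -3*x^2 + 4*x/5 + 2.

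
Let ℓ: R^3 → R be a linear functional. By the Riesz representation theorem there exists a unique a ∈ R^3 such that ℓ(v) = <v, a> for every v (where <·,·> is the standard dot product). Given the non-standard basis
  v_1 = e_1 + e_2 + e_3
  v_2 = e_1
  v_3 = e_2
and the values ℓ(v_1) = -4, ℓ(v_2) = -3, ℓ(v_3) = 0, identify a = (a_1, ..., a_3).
a = (-3, 0, -1)

Write a = (a_1, ..., a_3) in the standard basis. For each basis vector v_i, ℓ(v_i) = <v_i, a> is a linear equation in the a_j's. Collect the n equations into a matrix system V a = ℓ, where row i of V is v_i (expressed in the standard basis). Since V is invertible (lower-triangular with 1s on the diagonal, up to permutation), solve by back-substitution:
  V =
[[1, 1, 1],
 [1, 0, 0],
 [0, 1, 0]]
  V a = (-4, -3, 0)
Solving gives a = (-3, 0, -1).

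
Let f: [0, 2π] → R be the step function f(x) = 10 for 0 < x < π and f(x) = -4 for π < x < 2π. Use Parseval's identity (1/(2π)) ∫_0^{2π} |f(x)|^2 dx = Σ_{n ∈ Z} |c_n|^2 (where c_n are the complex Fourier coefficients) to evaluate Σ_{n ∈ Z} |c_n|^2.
Σ |c_n|^2 = 58

Parseval equates the L^2 energy of f (normalised by 1/(2π)) with the ℓ^2 sum of its Fourier coefficients: (1/(2π)) ∫_0^{2π} |f|^2 = Σ |c_n|^2.
Compute the left side: (1/(2π)) [∫_0^π 10^2 dx + ∫_π^{2π} (-4)^2 dx] = (1/(2π)) · (100π + 16π) = (100 + 16)/2 = 58.
So Σ_{n ∈ Z} |c_n|^2 = 58.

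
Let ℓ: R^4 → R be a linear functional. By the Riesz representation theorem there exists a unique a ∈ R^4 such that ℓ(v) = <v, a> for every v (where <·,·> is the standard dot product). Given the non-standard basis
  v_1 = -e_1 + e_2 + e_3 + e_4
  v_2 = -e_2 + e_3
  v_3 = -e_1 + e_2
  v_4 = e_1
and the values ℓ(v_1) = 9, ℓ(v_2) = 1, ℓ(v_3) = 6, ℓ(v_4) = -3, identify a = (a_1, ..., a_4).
a = (-3, 3, 4, -1)

Write a = (a_1, ..., a_4) in the standard basis. For each basis vector v_i, ℓ(v_i) = <v_i, a> is a linear equation in the a_j's. Collect the n equations into a matrix system V a = ℓ, where row i of V is v_i (expressed in the standard basis). Since V is invertible (lower-triangular with 1s on the diagonal, up to permutation), solve by back-substitution:
  V =
[[-1, 1, 1, 1],
 [0, -1, 1, 0],
 [-1, 1, 0, 0],
 [1, 0, 0, 0]]
  V a = (9, 1, 6, -3)
Solving gives a = (-3, 3, 4, -1).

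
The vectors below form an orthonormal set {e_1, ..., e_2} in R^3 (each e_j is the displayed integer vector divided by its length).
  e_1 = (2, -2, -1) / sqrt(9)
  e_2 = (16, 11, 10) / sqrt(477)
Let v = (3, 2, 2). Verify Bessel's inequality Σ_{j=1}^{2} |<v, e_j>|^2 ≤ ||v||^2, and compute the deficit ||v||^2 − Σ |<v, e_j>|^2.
Σ |<v, e_j>|^2 = 900/53; ||v||^2 = 17; deficit = 1/53

Write each e_j = u_j / sqrt(<u_j, u_j>) where u_j is the displayed integer vector. Then <v, e_j> = <v, u_j> / sqrt(<u_j, u_j>), so |<v, e_j>|^2 = <v, u_j>^2 / <u_j, u_j>.
Coefficients: <v, e_1> = 0/sqrt(9), <v, e_2> = 90/sqrt(477).
Square and sum: Σ |<v, e_j>|^2 = 900/53.
Compute ||v||^2 = v·v = 17.
Deficit = 17 − 900/53 = 1/53 ≥ 0, confirming Bessel's inequality. (The deficit equals ||v − Σ <v,e_j> e_j||^2, the squared distance from v to span{e_j}.)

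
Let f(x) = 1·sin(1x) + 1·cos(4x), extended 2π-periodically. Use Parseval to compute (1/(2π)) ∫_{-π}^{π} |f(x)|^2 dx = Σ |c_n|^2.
Σ |c_n|^2 = 1

Expand |f|^2 and use orthogonality of {sin(nx), cos(mx)} on [-π, π]:
  ∫_{-π}^{π} sin(nx)^2 dx = π, ∫ cos(mx)^2 dx = π, and cross terms integrate to 0.
So ∫_{-π}^{π} f(x)^2 dx = 1^2 · π + 1^2 · π = (1 + 1)π.
Divide by 2π: (1 + 1)/2 = 1.
By Parseval, this equals Σ |c_n|^2.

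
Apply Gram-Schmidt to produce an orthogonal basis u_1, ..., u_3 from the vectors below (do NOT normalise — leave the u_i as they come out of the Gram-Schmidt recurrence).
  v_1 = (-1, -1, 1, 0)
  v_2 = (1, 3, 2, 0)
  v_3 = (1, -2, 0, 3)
Orthogonal basis:
  u_1 = (-1, -1, 1, 0)
  u_2 = (1/3, 7/3, 8/3, 0)
  u_3 = (55/38, -33/38, 11/19, 3)

Apply the Gram-Schmidt recurrence
  u_1 = v_1
  u_i = v_i − Σ_{j<i} ((v_i · u_j) / (u_j · u_j)) · u_j.

Step by step this gives:
  u_1 = (-1, -1, 1, 0)
  u_2 = (1/3, 7/3, 8/3, 0)
  u_3 = (55/38, -33/38, 11/19, 3)

Orthogonality check:
  u_2 · u_1 = 0 (should be 0)
  u_3 · u_1 = 0 (should be 0)
  u_3 · u_2 = 0 (should be 0)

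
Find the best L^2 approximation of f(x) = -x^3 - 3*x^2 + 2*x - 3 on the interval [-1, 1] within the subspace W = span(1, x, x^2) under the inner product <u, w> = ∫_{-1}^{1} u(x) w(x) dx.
g(x) = -3*x^2 + 7*x/5 - 3

The best approximation g ∈ W is the orthogonal projection of f onto W. Writing g = a_0 + a_1 x + a_2 x^2, the coefficients solve the normal equations G · a = b where
  G_{ij} = <φ_i, φ_j> and b_i = <f, φ_i>, with φ_0 = 1, φ_1 = x, φ_2 = x^2.
G =
  [2, 0, 2/3]
  [0, 2/3, 0]
  [2/3, 0, 2/5],
b = (-8, 14/15, -16/5).
Solving gives a_0 = -3, a_1 = 7/5, a_2 = -3, so
  g(x) = -3*x^2 + 7*x/5 - 3.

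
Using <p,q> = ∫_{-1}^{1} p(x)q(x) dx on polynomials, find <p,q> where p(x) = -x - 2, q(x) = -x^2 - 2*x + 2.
<p,q> = -16/3

Expand the product: p(x)·q(x) = x^3 + 4*x^2 + 2*x - 4.
∫_{-1}^{1} of each monomial x^k gives [2/(k+1) if k even, 0 if k odd]. Integrating term-by-term (or equivalently evaluating the antiderivative F(x) = x^4/4 + 4*x^3/3 + x^2 - 4*x at the endpoints):
  F(1) − F(−1) = -17/12 − (47/12) = -16/3.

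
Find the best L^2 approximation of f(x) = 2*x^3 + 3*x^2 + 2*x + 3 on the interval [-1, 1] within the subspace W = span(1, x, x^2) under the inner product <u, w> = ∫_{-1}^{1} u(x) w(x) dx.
g(x) = 3*x^2 + 16*x/5 + 3

The best approximation g ∈ W is the orthogonal projection of f onto W. Writing g = a_0 + a_1 x + a_2 x^2, the coefficients solve the normal equations G · a = b where
  G_{ij} = <φ_i, φ_j> and b_i = <f, φ_i>, with φ_0 = 1, φ_1 = x, φ_2 = x^2.
G =
  [2, 0, 2/3]
  [0, 2/3, 0]
  [2/3, 0, 2/5],
b = (8, 32/15, 16/5).
Solving gives a_0 = 3, a_1 = 16/5, a_2 = 3, so
  g(x) = 3*x^2 + 16*x/5 + 3.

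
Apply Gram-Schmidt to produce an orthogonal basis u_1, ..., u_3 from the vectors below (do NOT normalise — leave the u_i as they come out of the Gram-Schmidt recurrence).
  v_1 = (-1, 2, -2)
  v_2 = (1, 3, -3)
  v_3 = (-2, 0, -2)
Orthogonal basis:
  u_1 = (-1, 2, -2)
  u_2 = (20/9, 5/9, -5/9)
  u_3 = (0, -1, -1)

Apply the Gram-Schmidt recurrence
  u_1 = v_1
  u_i = v_i − Σ_{j<i} ((v_i · u_j) / (u_j · u_j)) · u_j.

Step by step this gives:
  u_1 = (-1, 2, -2)
  u_2 = (20/9, 5/9, -5/9)
  u_3 = (0, -1, -1)

Orthogonality check:
  u_2 · u_1 = 0 (should be 0)
  u_3 · u_1 = 0 (should be 0)
  u_3 · u_2 = 0 (should be 0)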